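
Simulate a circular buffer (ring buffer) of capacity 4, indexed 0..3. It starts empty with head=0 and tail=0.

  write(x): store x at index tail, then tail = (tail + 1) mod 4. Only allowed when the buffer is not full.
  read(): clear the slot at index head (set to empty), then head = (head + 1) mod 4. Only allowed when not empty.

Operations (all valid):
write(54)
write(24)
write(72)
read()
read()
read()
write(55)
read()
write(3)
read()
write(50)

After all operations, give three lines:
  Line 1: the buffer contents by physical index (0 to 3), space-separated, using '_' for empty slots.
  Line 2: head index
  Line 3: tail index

Answer: _ 50 _ _
1
2

Derivation:
write(54): buf=[54 _ _ _], head=0, tail=1, size=1
write(24): buf=[54 24 _ _], head=0, tail=2, size=2
write(72): buf=[54 24 72 _], head=0, tail=3, size=3
read(): buf=[_ 24 72 _], head=1, tail=3, size=2
read(): buf=[_ _ 72 _], head=2, tail=3, size=1
read(): buf=[_ _ _ _], head=3, tail=3, size=0
write(55): buf=[_ _ _ 55], head=3, tail=0, size=1
read(): buf=[_ _ _ _], head=0, tail=0, size=0
write(3): buf=[3 _ _ _], head=0, tail=1, size=1
read(): buf=[_ _ _ _], head=1, tail=1, size=0
write(50): buf=[_ 50 _ _], head=1, tail=2, size=1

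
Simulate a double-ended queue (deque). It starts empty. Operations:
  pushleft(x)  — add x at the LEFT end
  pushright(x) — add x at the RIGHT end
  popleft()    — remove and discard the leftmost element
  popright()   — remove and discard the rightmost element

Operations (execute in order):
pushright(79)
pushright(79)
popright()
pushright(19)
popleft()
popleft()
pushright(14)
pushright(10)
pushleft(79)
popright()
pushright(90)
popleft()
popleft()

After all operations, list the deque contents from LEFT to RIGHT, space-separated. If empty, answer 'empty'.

pushright(79): [79]
pushright(79): [79, 79]
popright(): [79]
pushright(19): [79, 19]
popleft(): [19]
popleft(): []
pushright(14): [14]
pushright(10): [14, 10]
pushleft(79): [79, 14, 10]
popright(): [79, 14]
pushright(90): [79, 14, 90]
popleft(): [14, 90]
popleft(): [90]

Answer: 90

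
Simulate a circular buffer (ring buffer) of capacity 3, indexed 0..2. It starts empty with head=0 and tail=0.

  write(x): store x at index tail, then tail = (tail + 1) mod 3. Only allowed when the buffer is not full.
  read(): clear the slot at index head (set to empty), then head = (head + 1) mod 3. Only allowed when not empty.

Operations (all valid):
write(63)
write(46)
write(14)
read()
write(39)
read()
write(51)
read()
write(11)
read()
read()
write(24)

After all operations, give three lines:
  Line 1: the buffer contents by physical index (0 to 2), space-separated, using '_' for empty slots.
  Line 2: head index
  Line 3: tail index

Answer: 24 _ 11
2
1

Derivation:
write(63): buf=[63 _ _], head=0, tail=1, size=1
write(46): buf=[63 46 _], head=0, tail=2, size=2
write(14): buf=[63 46 14], head=0, tail=0, size=3
read(): buf=[_ 46 14], head=1, tail=0, size=2
write(39): buf=[39 46 14], head=1, tail=1, size=3
read(): buf=[39 _ 14], head=2, tail=1, size=2
write(51): buf=[39 51 14], head=2, tail=2, size=3
read(): buf=[39 51 _], head=0, tail=2, size=2
write(11): buf=[39 51 11], head=0, tail=0, size=3
read(): buf=[_ 51 11], head=1, tail=0, size=2
read(): buf=[_ _ 11], head=2, tail=0, size=1
write(24): buf=[24 _ 11], head=2, tail=1, size=2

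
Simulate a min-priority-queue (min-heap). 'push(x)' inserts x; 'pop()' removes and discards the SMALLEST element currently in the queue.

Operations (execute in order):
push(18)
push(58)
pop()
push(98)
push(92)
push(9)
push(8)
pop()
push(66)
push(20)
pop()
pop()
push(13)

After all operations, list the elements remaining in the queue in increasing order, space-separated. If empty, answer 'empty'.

Answer: 13 58 66 92 98

Derivation:
push(18): heap contents = [18]
push(58): heap contents = [18, 58]
pop() → 18: heap contents = [58]
push(98): heap contents = [58, 98]
push(92): heap contents = [58, 92, 98]
push(9): heap contents = [9, 58, 92, 98]
push(8): heap contents = [8, 9, 58, 92, 98]
pop() → 8: heap contents = [9, 58, 92, 98]
push(66): heap contents = [9, 58, 66, 92, 98]
push(20): heap contents = [9, 20, 58, 66, 92, 98]
pop() → 9: heap contents = [20, 58, 66, 92, 98]
pop() → 20: heap contents = [58, 66, 92, 98]
push(13): heap contents = [13, 58, 66, 92, 98]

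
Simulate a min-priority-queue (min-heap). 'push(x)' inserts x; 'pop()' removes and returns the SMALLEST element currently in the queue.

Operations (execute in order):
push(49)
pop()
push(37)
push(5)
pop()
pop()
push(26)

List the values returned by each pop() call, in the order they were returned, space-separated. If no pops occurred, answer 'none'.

push(49): heap contents = [49]
pop() → 49: heap contents = []
push(37): heap contents = [37]
push(5): heap contents = [5, 37]
pop() → 5: heap contents = [37]
pop() → 37: heap contents = []
push(26): heap contents = [26]

Answer: 49 5 37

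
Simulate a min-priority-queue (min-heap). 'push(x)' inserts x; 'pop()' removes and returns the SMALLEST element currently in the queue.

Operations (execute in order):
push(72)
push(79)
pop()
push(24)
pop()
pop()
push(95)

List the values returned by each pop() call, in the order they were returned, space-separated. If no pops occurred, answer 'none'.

Answer: 72 24 79

Derivation:
push(72): heap contents = [72]
push(79): heap contents = [72, 79]
pop() → 72: heap contents = [79]
push(24): heap contents = [24, 79]
pop() → 24: heap contents = [79]
pop() → 79: heap contents = []
push(95): heap contents = [95]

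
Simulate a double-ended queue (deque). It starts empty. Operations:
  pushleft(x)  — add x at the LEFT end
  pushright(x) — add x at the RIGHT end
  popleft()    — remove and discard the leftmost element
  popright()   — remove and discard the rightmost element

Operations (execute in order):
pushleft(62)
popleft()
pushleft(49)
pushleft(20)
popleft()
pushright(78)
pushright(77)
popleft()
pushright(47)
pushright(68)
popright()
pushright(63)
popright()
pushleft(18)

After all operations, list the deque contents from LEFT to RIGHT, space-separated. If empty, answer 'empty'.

Answer: 18 78 77 47

Derivation:
pushleft(62): [62]
popleft(): []
pushleft(49): [49]
pushleft(20): [20, 49]
popleft(): [49]
pushright(78): [49, 78]
pushright(77): [49, 78, 77]
popleft(): [78, 77]
pushright(47): [78, 77, 47]
pushright(68): [78, 77, 47, 68]
popright(): [78, 77, 47]
pushright(63): [78, 77, 47, 63]
popright(): [78, 77, 47]
pushleft(18): [18, 78, 77, 47]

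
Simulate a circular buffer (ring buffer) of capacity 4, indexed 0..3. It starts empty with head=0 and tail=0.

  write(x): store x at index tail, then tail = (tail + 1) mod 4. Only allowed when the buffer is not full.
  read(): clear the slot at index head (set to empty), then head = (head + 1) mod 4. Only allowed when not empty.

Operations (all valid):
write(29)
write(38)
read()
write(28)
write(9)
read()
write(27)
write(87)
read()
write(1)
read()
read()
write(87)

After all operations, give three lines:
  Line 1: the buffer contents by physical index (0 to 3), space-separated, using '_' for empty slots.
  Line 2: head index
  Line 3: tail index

Answer: _ 87 1 87
1
0

Derivation:
write(29): buf=[29 _ _ _], head=0, tail=1, size=1
write(38): buf=[29 38 _ _], head=0, tail=2, size=2
read(): buf=[_ 38 _ _], head=1, tail=2, size=1
write(28): buf=[_ 38 28 _], head=1, tail=3, size=2
write(9): buf=[_ 38 28 9], head=1, tail=0, size=3
read(): buf=[_ _ 28 9], head=2, tail=0, size=2
write(27): buf=[27 _ 28 9], head=2, tail=1, size=3
write(87): buf=[27 87 28 9], head=2, tail=2, size=4
read(): buf=[27 87 _ 9], head=3, tail=2, size=3
write(1): buf=[27 87 1 9], head=3, tail=3, size=4
read(): buf=[27 87 1 _], head=0, tail=3, size=3
read(): buf=[_ 87 1 _], head=1, tail=3, size=2
write(87): buf=[_ 87 1 87], head=1, tail=0, size=3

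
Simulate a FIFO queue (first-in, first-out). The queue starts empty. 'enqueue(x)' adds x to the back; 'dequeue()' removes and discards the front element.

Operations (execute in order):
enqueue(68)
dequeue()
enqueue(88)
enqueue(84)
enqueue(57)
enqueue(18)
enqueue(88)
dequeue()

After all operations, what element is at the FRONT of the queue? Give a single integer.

Answer: 84

Derivation:
enqueue(68): queue = [68]
dequeue(): queue = []
enqueue(88): queue = [88]
enqueue(84): queue = [88, 84]
enqueue(57): queue = [88, 84, 57]
enqueue(18): queue = [88, 84, 57, 18]
enqueue(88): queue = [88, 84, 57, 18, 88]
dequeue(): queue = [84, 57, 18, 88]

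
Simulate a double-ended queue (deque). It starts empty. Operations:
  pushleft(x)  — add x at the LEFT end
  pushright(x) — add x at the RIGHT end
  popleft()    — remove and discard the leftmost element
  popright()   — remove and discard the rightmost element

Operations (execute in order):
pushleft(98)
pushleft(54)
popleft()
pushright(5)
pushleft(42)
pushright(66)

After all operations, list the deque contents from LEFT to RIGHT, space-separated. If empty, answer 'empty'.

pushleft(98): [98]
pushleft(54): [54, 98]
popleft(): [98]
pushright(5): [98, 5]
pushleft(42): [42, 98, 5]
pushright(66): [42, 98, 5, 66]

Answer: 42 98 5 66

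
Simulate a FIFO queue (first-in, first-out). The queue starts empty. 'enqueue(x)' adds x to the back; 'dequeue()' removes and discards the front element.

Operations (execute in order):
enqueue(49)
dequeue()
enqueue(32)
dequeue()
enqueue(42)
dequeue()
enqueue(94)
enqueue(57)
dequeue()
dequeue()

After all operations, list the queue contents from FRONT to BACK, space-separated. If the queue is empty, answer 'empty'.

enqueue(49): [49]
dequeue(): []
enqueue(32): [32]
dequeue(): []
enqueue(42): [42]
dequeue(): []
enqueue(94): [94]
enqueue(57): [94, 57]
dequeue(): [57]
dequeue(): []

Answer: empty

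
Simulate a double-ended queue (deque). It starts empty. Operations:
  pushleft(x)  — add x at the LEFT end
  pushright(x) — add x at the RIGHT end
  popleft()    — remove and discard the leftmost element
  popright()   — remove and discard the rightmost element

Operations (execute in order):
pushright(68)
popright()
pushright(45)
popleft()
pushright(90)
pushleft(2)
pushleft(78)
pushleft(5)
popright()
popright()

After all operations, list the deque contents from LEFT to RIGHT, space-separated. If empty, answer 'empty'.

Answer: 5 78

Derivation:
pushright(68): [68]
popright(): []
pushright(45): [45]
popleft(): []
pushright(90): [90]
pushleft(2): [2, 90]
pushleft(78): [78, 2, 90]
pushleft(5): [5, 78, 2, 90]
popright(): [5, 78, 2]
popright(): [5, 78]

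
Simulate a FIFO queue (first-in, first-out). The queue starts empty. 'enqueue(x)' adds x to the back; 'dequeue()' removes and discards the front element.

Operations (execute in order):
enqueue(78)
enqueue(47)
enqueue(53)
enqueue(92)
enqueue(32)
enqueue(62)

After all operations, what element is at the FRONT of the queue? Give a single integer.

Answer: 78

Derivation:
enqueue(78): queue = [78]
enqueue(47): queue = [78, 47]
enqueue(53): queue = [78, 47, 53]
enqueue(92): queue = [78, 47, 53, 92]
enqueue(32): queue = [78, 47, 53, 92, 32]
enqueue(62): queue = [78, 47, 53, 92, 32, 62]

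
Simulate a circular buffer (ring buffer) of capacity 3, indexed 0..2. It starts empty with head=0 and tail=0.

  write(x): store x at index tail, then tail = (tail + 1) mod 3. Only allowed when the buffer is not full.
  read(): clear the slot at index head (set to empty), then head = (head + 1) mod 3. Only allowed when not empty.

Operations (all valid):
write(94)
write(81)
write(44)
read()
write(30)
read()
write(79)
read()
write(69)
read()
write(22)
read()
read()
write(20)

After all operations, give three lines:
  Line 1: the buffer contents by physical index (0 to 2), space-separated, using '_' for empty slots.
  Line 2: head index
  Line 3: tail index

write(94): buf=[94 _ _], head=0, tail=1, size=1
write(81): buf=[94 81 _], head=0, tail=2, size=2
write(44): buf=[94 81 44], head=0, tail=0, size=3
read(): buf=[_ 81 44], head=1, tail=0, size=2
write(30): buf=[30 81 44], head=1, tail=1, size=3
read(): buf=[30 _ 44], head=2, tail=1, size=2
write(79): buf=[30 79 44], head=2, tail=2, size=3
read(): buf=[30 79 _], head=0, tail=2, size=2
write(69): buf=[30 79 69], head=0, tail=0, size=3
read(): buf=[_ 79 69], head=1, tail=0, size=2
write(22): buf=[22 79 69], head=1, tail=1, size=3
read(): buf=[22 _ 69], head=2, tail=1, size=2
read(): buf=[22 _ _], head=0, tail=1, size=1
write(20): buf=[22 20 _], head=0, tail=2, size=2

Answer: 22 20 _
0
2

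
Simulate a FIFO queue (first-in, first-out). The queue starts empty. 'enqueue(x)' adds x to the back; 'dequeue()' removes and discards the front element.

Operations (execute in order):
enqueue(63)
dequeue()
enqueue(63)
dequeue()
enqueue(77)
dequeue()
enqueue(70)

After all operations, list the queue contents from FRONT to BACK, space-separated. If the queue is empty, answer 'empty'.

Answer: 70

Derivation:
enqueue(63): [63]
dequeue(): []
enqueue(63): [63]
dequeue(): []
enqueue(77): [77]
dequeue(): []
enqueue(70): [70]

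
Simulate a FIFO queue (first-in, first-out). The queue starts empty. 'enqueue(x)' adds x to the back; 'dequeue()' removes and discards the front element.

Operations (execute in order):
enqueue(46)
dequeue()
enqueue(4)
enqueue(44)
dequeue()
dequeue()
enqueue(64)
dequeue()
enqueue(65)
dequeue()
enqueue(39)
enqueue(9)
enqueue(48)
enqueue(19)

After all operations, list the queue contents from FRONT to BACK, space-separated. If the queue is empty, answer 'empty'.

enqueue(46): [46]
dequeue(): []
enqueue(4): [4]
enqueue(44): [4, 44]
dequeue(): [44]
dequeue(): []
enqueue(64): [64]
dequeue(): []
enqueue(65): [65]
dequeue(): []
enqueue(39): [39]
enqueue(9): [39, 9]
enqueue(48): [39, 9, 48]
enqueue(19): [39, 9, 48, 19]

Answer: 39 9 48 19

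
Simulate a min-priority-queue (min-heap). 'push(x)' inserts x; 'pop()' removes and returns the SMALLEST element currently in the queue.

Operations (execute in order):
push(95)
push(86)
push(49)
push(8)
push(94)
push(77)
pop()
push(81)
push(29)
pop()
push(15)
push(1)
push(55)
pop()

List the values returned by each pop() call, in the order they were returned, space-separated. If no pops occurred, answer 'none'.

Answer: 8 29 1

Derivation:
push(95): heap contents = [95]
push(86): heap contents = [86, 95]
push(49): heap contents = [49, 86, 95]
push(8): heap contents = [8, 49, 86, 95]
push(94): heap contents = [8, 49, 86, 94, 95]
push(77): heap contents = [8, 49, 77, 86, 94, 95]
pop() → 8: heap contents = [49, 77, 86, 94, 95]
push(81): heap contents = [49, 77, 81, 86, 94, 95]
push(29): heap contents = [29, 49, 77, 81, 86, 94, 95]
pop() → 29: heap contents = [49, 77, 81, 86, 94, 95]
push(15): heap contents = [15, 49, 77, 81, 86, 94, 95]
push(1): heap contents = [1, 15, 49, 77, 81, 86, 94, 95]
push(55): heap contents = [1, 15, 49, 55, 77, 81, 86, 94, 95]
pop() → 1: heap contents = [15, 49, 55, 77, 81, 86, 94, 95]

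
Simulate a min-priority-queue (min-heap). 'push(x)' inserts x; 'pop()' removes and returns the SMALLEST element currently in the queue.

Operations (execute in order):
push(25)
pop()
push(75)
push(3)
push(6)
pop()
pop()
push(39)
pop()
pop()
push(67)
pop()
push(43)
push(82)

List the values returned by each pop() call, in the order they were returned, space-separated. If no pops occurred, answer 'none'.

push(25): heap contents = [25]
pop() → 25: heap contents = []
push(75): heap contents = [75]
push(3): heap contents = [3, 75]
push(6): heap contents = [3, 6, 75]
pop() → 3: heap contents = [6, 75]
pop() → 6: heap contents = [75]
push(39): heap contents = [39, 75]
pop() → 39: heap contents = [75]
pop() → 75: heap contents = []
push(67): heap contents = [67]
pop() → 67: heap contents = []
push(43): heap contents = [43]
push(82): heap contents = [43, 82]

Answer: 25 3 6 39 75 67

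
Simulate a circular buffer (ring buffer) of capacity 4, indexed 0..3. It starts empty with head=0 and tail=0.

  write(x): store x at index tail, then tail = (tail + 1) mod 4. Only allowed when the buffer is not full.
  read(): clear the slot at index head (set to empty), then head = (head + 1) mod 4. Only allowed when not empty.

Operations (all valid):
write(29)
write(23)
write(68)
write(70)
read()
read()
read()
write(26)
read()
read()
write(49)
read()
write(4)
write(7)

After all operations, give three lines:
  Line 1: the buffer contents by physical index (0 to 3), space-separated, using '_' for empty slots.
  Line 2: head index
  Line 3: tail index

Answer: _ _ 4 7
2
0

Derivation:
write(29): buf=[29 _ _ _], head=0, tail=1, size=1
write(23): buf=[29 23 _ _], head=0, tail=2, size=2
write(68): buf=[29 23 68 _], head=0, tail=3, size=3
write(70): buf=[29 23 68 70], head=0, tail=0, size=4
read(): buf=[_ 23 68 70], head=1, tail=0, size=3
read(): buf=[_ _ 68 70], head=2, tail=0, size=2
read(): buf=[_ _ _ 70], head=3, tail=0, size=1
write(26): buf=[26 _ _ 70], head=3, tail=1, size=2
read(): buf=[26 _ _ _], head=0, tail=1, size=1
read(): buf=[_ _ _ _], head=1, tail=1, size=0
write(49): buf=[_ 49 _ _], head=1, tail=2, size=1
read(): buf=[_ _ _ _], head=2, tail=2, size=0
write(4): buf=[_ _ 4 _], head=2, tail=3, size=1
write(7): buf=[_ _ 4 7], head=2, tail=0, size=2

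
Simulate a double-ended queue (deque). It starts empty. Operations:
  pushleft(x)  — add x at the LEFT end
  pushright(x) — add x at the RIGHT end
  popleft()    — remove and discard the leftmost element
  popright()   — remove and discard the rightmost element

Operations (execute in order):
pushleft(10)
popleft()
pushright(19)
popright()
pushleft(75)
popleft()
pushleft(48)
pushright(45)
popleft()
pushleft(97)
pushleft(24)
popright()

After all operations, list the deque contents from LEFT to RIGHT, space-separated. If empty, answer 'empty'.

Answer: 24 97

Derivation:
pushleft(10): [10]
popleft(): []
pushright(19): [19]
popright(): []
pushleft(75): [75]
popleft(): []
pushleft(48): [48]
pushright(45): [48, 45]
popleft(): [45]
pushleft(97): [97, 45]
pushleft(24): [24, 97, 45]
popright(): [24, 97]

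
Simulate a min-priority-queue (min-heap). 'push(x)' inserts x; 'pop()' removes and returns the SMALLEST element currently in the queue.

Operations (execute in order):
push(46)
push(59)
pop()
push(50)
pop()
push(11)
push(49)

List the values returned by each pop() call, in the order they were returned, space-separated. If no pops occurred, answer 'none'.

push(46): heap contents = [46]
push(59): heap contents = [46, 59]
pop() → 46: heap contents = [59]
push(50): heap contents = [50, 59]
pop() → 50: heap contents = [59]
push(11): heap contents = [11, 59]
push(49): heap contents = [11, 49, 59]

Answer: 46 50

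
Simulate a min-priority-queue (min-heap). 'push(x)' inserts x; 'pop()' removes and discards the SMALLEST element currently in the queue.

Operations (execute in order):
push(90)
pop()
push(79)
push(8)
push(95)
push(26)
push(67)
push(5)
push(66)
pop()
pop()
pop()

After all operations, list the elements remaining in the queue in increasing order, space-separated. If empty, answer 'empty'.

Answer: 66 67 79 95

Derivation:
push(90): heap contents = [90]
pop() → 90: heap contents = []
push(79): heap contents = [79]
push(8): heap contents = [8, 79]
push(95): heap contents = [8, 79, 95]
push(26): heap contents = [8, 26, 79, 95]
push(67): heap contents = [8, 26, 67, 79, 95]
push(5): heap contents = [5, 8, 26, 67, 79, 95]
push(66): heap contents = [5, 8, 26, 66, 67, 79, 95]
pop() → 5: heap contents = [8, 26, 66, 67, 79, 95]
pop() → 8: heap contents = [26, 66, 67, 79, 95]
pop() → 26: heap contents = [66, 67, 79, 95]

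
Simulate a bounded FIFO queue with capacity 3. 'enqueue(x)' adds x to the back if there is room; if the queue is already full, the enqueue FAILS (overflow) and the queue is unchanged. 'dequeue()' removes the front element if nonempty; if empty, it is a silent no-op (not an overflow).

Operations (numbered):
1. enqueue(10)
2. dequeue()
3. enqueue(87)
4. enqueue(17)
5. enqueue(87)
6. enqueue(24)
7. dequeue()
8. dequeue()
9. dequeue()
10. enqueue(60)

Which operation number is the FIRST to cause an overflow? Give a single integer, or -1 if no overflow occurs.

1. enqueue(10): size=1
2. dequeue(): size=0
3. enqueue(87): size=1
4. enqueue(17): size=2
5. enqueue(87): size=3
6. enqueue(24): size=3=cap → OVERFLOW (fail)
7. dequeue(): size=2
8. dequeue(): size=1
9. dequeue(): size=0
10. enqueue(60): size=1

Answer: 6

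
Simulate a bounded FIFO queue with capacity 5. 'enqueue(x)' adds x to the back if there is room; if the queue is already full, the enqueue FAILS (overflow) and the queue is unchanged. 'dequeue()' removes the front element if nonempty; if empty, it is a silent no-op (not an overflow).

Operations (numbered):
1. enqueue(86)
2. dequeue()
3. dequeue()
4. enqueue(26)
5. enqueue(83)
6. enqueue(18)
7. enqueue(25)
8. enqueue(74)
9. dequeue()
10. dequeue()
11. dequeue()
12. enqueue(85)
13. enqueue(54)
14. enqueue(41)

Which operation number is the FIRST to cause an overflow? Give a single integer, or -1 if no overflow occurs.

1. enqueue(86): size=1
2. dequeue(): size=0
3. dequeue(): empty, no-op, size=0
4. enqueue(26): size=1
5. enqueue(83): size=2
6. enqueue(18): size=3
7. enqueue(25): size=4
8. enqueue(74): size=5
9. dequeue(): size=4
10. dequeue(): size=3
11. dequeue(): size=2
12. enqueue(85): size=3
13. enqueue(54): size=4
14. enqueue(41): size=5

Answer: -1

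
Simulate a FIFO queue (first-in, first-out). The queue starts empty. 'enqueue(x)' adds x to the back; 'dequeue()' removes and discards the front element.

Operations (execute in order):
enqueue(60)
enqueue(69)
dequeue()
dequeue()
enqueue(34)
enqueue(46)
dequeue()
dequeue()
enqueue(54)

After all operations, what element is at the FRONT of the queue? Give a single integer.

enqueue(60): queue = [60]
enqueue(69): queue = [60, 69]
dequeue(): queue = [69]
dequeue(): queue = []
enqueue(34): queue = [34]
enqueue(46): queue = [34, 46]
dequeue(): queue = [46]
dequeue(): queue = []
enqueue(54): queue = [54]

Answer: 54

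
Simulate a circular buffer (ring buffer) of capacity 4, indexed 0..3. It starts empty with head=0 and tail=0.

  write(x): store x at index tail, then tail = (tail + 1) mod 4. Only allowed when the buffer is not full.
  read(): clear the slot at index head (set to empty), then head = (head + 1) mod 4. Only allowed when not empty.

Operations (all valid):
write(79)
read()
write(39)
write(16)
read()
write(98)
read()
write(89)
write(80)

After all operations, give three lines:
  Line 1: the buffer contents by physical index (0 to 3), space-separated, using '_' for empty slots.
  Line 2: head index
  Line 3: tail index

write(79): buf=[79 _ _ _], head=0, tail=1, size=1
read(): buf=[_ _ _ _], head=1, tail=1, size=0
write(39): buf=[_ 39 _ _], head=1, tail=2, size=1
write(16): buf=[_ 39 16 _], head=1, tail=3, size=2
read(): buf=[_ _ 16 _], head=2, tail=3, size=1
write(98): buf=[_ _ 16 98], head=2, tail=0, size=2
read(): buf=[_ _ _ 98], head=3, tail=0, size=1
write(89): buf=[89 _ _ 98], head=3, tail=1, size=2
write(80): buf=[89 80 _ 98], head=3, tail=2, size=3

Answer: 89 80 _ 98
3
2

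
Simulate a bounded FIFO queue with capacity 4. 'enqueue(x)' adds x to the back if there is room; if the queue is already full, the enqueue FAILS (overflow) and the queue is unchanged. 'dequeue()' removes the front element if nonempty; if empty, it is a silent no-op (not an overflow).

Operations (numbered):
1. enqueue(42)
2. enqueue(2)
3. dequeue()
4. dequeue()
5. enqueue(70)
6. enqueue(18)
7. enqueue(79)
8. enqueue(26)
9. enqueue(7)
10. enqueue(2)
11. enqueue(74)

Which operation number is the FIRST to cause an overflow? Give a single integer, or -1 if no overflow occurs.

1. enqueue(42): size=1
2. enqueue(2): size=2
3. dequeue(): size=1
4. dequeue(): size=0
5. enqueue(70): size=1
6. enqueue(18): size=2
7. enqueue(79): size=3
8. enqueue(26): size=4
9. enqueue(7): size=4=cap → OVERFLOW (fail)
10. enqueue(2): size=4=cap → OVERFLOW (fail)
11. enqueue(74): size=4=cap → OVERFLOW (fail)

Answer: 9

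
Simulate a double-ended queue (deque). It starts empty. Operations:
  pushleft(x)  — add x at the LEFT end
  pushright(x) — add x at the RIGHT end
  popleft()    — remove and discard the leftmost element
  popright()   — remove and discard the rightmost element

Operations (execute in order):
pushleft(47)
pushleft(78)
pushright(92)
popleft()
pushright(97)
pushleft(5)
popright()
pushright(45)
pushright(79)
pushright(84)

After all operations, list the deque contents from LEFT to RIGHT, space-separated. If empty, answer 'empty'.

Answer: 5 47 92 45 79 84

Derivation:
pushleft(47): [47]
pushleft(78): [78, 47]
pushright(92): [78, 47, 92]
popleft(): [47, 92]
pushright(97): [47, 92, 97]
pushleft(5): [5, 47, 92, 97]
popright(): [5, 47, 92]
pushright(45): [5, 47, 92, 45]
pushright(79): [5, 47, 92, 45, 79]
pushright(84): [5, 47, 92, 45, 79, 84]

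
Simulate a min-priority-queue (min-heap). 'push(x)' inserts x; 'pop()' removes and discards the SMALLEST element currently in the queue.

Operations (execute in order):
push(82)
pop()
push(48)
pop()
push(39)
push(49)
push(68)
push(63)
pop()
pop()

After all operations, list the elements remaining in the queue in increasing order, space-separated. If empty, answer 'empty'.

Answer: 63 68

Derivation:
push(82): heap contents = [82]
pop() → 82: heap contents = []
push(48): heap contents = [48]
pop() → 48: heap contents = []
push(39): heap contents = [39]
push(49): heap contents = [39, 49]
push(68): heap contents = [39, 49, 68]
push(63): heap contents = [39, 49, 63, 68]
pop() → 39: heap contents = [49, 63, 68]
pop() → 49: heap contents = [63, 68]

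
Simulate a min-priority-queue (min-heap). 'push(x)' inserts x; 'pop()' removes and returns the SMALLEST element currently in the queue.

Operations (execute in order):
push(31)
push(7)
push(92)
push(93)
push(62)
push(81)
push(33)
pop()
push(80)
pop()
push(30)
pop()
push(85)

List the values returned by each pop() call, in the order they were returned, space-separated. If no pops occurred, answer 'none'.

push(31): heap contents = [31]
push(7): heap contents = [7, 31]
push(92): heap contents = [7, 31, 92]
push(93): heap contents = [7, 31, 92, 93]
push(62): heap contents = [7, 31, 62, 92, 93]
push(81): heap contents = [7, 31, 62, 81, 92, 93]
push(33): heap contents = [7, 31, 33, 62, 81, 92, 93]
pop() → 7: heap contents = [31, 33, 62, 81, 92, 93]
push(80): heap contents = [31, 33, 62, 80, 81, 92, 93]
pop() → 31: heap contents = [33, 62, 80, 81, 92, 93]
push(30): heap contents = [30, 33, 62, 80, 81, 92, 93]
pop() → 30: heap contents = [33, 62, 80, 81, 92, 93]
push(85): heap contents = [33, 62, 80, 81, 85, 92, 93]

Answer: 7 31 30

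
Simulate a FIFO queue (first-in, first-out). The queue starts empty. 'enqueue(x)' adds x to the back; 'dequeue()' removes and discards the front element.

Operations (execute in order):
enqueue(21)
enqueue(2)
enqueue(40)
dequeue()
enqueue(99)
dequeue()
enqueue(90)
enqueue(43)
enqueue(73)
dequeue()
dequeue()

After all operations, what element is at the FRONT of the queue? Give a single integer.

Answer: 90

Derivation:
enqueue(21): queue = [21]
enqueue(2): queue = [21, 2]
enqueue(40): queue = [21, 2, 40]
dequeue(): queue = [2, 40]
enqueue(99): queue = [2, 40, 99]
dequeue(): queue = [40, 99]
enqueue(90): queue = [40, 99, 90]
enqueue(43): queue = [40, 99, 90, 43]
enqueue(73): queue = [40, 99, 90, 43, 73]
dequeue(): queue = [99, 90, 43, 73]
dequeue(): queue = [90, 43, 73]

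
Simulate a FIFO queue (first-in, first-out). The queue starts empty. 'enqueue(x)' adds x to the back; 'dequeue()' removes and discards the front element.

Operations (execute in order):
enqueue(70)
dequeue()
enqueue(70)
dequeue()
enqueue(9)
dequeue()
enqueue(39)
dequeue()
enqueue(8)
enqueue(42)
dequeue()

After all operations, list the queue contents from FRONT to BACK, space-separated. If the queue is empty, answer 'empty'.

enqueue(70): [70]
dequeue(): []
enqueue(70): [70]
dequeue(): []
enqueue(9): [9]
dequeue(): []
enqueue(39): [39]
dequeue(): []
enqueue(8): [8]
enqueue(42): [8, 42]
dequeue(): [42]

Answer: 42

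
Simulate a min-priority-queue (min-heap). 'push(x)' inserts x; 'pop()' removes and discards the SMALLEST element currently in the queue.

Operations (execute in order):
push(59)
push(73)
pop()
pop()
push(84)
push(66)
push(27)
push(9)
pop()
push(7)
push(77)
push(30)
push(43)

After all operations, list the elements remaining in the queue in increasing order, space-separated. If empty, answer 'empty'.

push(59): heap contents = [59]
push(73): heap contents = [59, 73]
pop() → 59: heap contents = [73]
pop() → 73: heap contents = []
push(84): heap contents = [84]
push(66): heap contents = [66, 84]
push(27): heap contents = [27, 66, 84]
push(9): heap contents = [9, 27, 66, 84]
pop() → 9: heap contents = [27, 66, 84]
push(7): heap contents = [7, 27, 66, 84]
push(77): heap contents = [7, 27, 66, 77, 84]
push(30): heap contents = [7, 27, 30, 66, 77, 84]
push(43): heap contents = [7, 27, 30, 43, 66, 77, 84]

Answer: 7 27 30 43 66 77 84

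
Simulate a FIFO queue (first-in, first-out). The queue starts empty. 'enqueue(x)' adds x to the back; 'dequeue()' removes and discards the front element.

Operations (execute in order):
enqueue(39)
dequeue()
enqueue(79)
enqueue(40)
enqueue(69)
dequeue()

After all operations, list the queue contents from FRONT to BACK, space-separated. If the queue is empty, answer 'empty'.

Answer: 40 69

Derivation:
enqueue(39): [39]
dequeue(): []
enqueue(79): [79]
enqueue(40): [79, 40]
enqueue(69): [79, 40, 69]
dequeue(): [40, 69]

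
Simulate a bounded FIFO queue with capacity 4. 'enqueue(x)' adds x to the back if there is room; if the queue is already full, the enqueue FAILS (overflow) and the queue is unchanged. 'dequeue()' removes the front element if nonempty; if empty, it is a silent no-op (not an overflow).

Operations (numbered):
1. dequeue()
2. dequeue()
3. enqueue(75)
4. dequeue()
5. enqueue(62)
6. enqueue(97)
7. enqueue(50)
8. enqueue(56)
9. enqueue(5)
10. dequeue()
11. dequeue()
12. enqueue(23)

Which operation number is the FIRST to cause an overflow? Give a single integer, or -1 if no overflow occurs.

1. dequeue(): empty, no-op, size=0
2. dequeue(): empty, no-op, size=0
3. enqueue(75): size=1
4. dequeue(): size=0
5. enqueue(62): size=1
6. enqueue(97): size=2
7. enqueue(50): size=3
8. enqueue(56): size=4
9. enqueue(5): size=4=cap → OVERFLOW (fail)
10. dequeue(): size=3
11. dequeue(): size=2
12. enqueue(23): size=3

Answer: 9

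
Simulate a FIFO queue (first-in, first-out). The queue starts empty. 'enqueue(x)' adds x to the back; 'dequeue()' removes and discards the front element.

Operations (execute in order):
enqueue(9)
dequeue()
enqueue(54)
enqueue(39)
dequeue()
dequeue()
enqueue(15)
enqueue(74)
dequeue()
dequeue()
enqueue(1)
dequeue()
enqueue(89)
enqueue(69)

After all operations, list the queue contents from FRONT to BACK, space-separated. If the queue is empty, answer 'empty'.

enqueue(9): [9]
dequeue(): []
enqueue(54): [54]
enqueue(39): [54, 39]
dequeue(): [39]
dequeue(): []
enqueue(15): [15]
enqueue(74): [15, 74]
dequeue(): [74]
dequeue(): []
enqueue(1): [1]
dequeue(): []
enqueue(89): [89]
enqueue(69): [89, 69]

Answer: 89 69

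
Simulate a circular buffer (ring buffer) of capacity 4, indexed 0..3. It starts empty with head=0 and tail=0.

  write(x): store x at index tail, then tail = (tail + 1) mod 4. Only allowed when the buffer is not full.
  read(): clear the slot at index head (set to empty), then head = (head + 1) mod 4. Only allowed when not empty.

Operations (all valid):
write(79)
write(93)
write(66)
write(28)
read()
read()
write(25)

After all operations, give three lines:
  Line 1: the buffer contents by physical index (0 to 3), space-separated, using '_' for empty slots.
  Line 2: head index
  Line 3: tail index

write(79): buf=[79 _ _ _], head=0, tail=1, size=1
write(93): buf=[79 93 _ _], head=0, tail=2, size=2
write(66): buf=[79 93 66 _], head=0, tail=3, size=3
write(28): buf=[79 93 66 28], head=0, tail=0, size=4
read(): buf=[_ 93 66 28], head=1, tail=0, size=3
read(): buf=[_ _ 66 28], head=2, tail=0, size=2
write(25): buf=[25 _ 66 28], head=2, tail=1, size=3

Answer: 25 _ 66 28
2
1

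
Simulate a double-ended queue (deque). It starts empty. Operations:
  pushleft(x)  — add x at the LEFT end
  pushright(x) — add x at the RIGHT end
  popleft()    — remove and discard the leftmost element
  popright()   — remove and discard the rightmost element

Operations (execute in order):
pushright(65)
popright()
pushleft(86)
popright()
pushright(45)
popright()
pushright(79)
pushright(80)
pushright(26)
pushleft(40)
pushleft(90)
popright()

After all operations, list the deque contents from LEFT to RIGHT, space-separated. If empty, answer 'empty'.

pushright(65): [65]
popright(): []
pushleft(86): [86]
popright(): []
pushright(45): [45]
popright(): []
pushright(79): [79]
pushright(80): [79, 80]
pushright(26): [79, 80, 26]
pushleft(40): [40, 79, 80, 26]
pushleft(90): [90, 40, 79, 80, 26]
popright(): [90, 40, 79, 80]

Answer: 90 40 79 80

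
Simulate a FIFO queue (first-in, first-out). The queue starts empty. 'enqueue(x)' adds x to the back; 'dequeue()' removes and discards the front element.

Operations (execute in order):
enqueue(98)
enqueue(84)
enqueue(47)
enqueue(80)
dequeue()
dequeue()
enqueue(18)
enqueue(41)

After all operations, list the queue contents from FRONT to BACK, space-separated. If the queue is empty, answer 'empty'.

enqueue(98): [98]
enqueue(84): [98, 84]
enqueue(47): [98, 84, 47]
enqueue(80): [98, 84, 47, 80]
dequeue(): [84, 47, 80]
dequeue(): [47, 80]
enqueue(18): [47, 80, 18]
enqueue(41): [47, 80, 18, 41]

Answer: 47 80 18 41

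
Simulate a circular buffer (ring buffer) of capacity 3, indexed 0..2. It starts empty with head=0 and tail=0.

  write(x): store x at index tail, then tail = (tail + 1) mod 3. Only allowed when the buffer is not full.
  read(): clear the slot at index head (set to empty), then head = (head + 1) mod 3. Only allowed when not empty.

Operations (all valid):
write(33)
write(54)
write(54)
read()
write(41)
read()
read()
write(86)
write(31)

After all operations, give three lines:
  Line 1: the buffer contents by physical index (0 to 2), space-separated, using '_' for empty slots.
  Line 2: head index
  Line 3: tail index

Answer: 41 86 31
0
0

Derivation:
write(33): buf=[33 _ _], head=0, tail=1, size=1
write(54): buf=[33 54 _], head=0, tail=2, size=2
write(54): buf=[33 54 54], head=0, tail=0, size=3
read(): buf=[_ 54 54], head=1, tail=0, size=2
write(41): buf=[41 54 54], head=1, tail=1, size=3
read(): buf=[41 _ 54], head=2, tail=1, size=2
read(): buf=[41 _ _], head=0, tail=1, size=1
write(86): buf=[41 86 _], head=0, tail=2, size=2
write(31): buf=[41 86 31], head=0, tail=0, size=3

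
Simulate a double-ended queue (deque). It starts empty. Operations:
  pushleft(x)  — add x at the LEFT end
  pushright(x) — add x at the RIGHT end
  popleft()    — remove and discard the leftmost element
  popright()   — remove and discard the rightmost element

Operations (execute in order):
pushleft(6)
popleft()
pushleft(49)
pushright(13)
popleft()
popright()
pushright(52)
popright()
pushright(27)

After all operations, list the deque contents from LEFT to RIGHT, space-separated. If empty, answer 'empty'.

pushleft(6): [6]
popleft(): []
pushleft(49): [49]
pushright(13): [49, 13]
popleft(): [13]
popright(): []
pushright(52): [52]
popright(): []
pushright(27): [27]

Answer: 27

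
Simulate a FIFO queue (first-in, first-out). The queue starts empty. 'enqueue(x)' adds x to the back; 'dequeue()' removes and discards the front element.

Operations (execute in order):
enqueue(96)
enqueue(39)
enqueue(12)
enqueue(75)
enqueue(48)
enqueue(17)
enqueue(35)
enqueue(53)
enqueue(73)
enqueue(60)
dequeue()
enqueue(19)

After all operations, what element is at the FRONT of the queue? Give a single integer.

Answer: 39

Derivation:
enqueue(96): queue = [96]
enqueue(39): queue = [96, 39]
enqueue(12): queue = [96, 39, 12]
enqueue(75): queue = [96, 39, 12, 75]
enqueue(48): queue = [96, 39, 12, 75, 48]
enqueue(17): queue = [96, 39, 12, 75, 48, 17]
enqueue(35): queue = [96, 39, 12, 75, 48, 17, 35]
enqueue(53): queue = [96, 39, 12, 75, 48, 17, 35, 53]
enqueue(73): queue = [96, 39, 12, 75, 48, 17, 35, 53, 73]
enqueue(60): queue = [96, 39, 12, 75, 48, 17, 35, 53, 73, 60]
dequeue(): queue = [39, 12, 75, 48, 17, 35, 53, 73, 60]
enqueue(19): queue = [39, 12, 75, 48, 17, 35, 53, 73, 60, 19]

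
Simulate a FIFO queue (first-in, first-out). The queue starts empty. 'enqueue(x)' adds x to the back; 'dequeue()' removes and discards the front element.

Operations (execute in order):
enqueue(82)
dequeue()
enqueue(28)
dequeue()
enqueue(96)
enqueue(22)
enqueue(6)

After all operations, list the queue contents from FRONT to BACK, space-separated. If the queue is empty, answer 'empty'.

Answer: 96 22 6

Derivation:
enqueue(82): [82]
dequeue(): []
enqueue(28): [28]
dequeue(): []
enqueue(96): [96]
enqueue(22): [96, 22]
enqueue(6): [96, 22, 6]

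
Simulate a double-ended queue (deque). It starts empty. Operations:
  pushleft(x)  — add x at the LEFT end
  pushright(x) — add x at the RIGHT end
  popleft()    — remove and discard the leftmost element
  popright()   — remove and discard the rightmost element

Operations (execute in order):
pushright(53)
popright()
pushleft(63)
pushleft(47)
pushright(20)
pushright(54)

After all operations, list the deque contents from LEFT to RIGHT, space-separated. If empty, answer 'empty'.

pushright(53): [53]
popright(): []
pushleft(63): [63]
pushleft(47): [47, 63]
pushright(20): [47, 63, 20]
pushright(54): [47, 63, 20, 54]

Answer: 47 63 20 54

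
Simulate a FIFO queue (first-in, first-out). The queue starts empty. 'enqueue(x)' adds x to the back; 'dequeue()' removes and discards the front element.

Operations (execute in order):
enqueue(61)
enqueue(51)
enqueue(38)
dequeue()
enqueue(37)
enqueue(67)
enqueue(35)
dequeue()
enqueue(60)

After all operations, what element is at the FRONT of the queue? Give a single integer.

enqueue(61): queue = [61]
enqueue(51): queue = [61, 51]
enqueue(38): queue = [61, 51, 38]
dequeue(): queue = [51, 38]
enqueue(37): queue = [51, 38, 37]
enqueue(67): queue = [51, 38, 37, 67]
enqueue(35): queue = [51, 38, 37, 67, 35]
dequeue(): queue = [38, 37, 67, 35]
enqueue(60): queue = [38, 37, 67, 35, 60]

Answer: 38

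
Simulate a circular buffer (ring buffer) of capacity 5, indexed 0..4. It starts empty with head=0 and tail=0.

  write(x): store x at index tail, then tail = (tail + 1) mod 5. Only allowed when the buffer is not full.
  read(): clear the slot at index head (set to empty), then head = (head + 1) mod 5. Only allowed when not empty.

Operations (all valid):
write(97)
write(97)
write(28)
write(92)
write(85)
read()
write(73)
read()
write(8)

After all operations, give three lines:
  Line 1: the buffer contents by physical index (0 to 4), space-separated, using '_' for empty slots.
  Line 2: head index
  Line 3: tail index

Answer: 73 8 28 92 85
2
2

Derivation:
write(97): buf=[97 _ _ _ _], head=0, tail=1, size=1
write(97): buf=[97 97 _ _ _], head=0, tail=2, size=2
write(28): buf=[97 97 28 _ _], head=0, tail=3, size=3
write(92): buf=[97 97 28 92 _], head=0, tail=4, size=4
write(85): buf=[97 97 28 92 85], head=0, tail=0, size=5
read(): buf=[_ 97 28 92 85], head=1, tail=0, size=4
write(73): buf=[73 97 28 92 85], head=1, tail=1, size=5
read(): buf=[73 _ 28 92 85], head=2, tail=1, size=4
write(8): buf=[73 8 28 92 85], head=2, tail=2, size=5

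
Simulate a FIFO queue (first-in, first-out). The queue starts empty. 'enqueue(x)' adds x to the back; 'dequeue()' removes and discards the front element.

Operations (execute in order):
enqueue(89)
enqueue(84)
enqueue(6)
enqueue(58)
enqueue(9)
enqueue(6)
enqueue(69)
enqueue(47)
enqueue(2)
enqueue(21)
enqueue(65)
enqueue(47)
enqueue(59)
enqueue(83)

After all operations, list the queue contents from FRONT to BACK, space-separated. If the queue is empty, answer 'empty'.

enqueue(89): [89]
enqueue(84): [89, 84]
enqueue(6): [89, 84, 6]
enqueue(58): [89, 84, 6, 58]
enqueue(9): [89, 84, 6, 58, 9]
enqueue(6): [89, 84, 6, 58, 9, 6]
enqueue(69): [89, 84, 6, 58, 9, 6, 69]
enqueue(47): [89, 84, 6, 58, 9, 6, 69, 47]
enqueue(2): [89, 84, 6, 58, 9, 6, 69, 47, 2]
enqueue(21): [89, 84, 6, 58, 9, 6, 69, 47, 2, 21]
enqueue(65): [89, 84, 6, 58, 9, 6, 69, 47, 2, 21, 65]
enqueue(47): [89, 84, 6, 58, 9, 6, 69, 47, 2, 21, 65, 47]
enqueue(59): [89, 84, 6, 58, 9, 6, 69, 47, 2, 21, 65, 47, 59]
enqueue(83): [89, 84, 6, 58, 9, 6, 69, 47, 2, 21, 65, 47, 59, 83]

Answer: 89 84 6 58 9 6 69 47 2 21 65 47 59 83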